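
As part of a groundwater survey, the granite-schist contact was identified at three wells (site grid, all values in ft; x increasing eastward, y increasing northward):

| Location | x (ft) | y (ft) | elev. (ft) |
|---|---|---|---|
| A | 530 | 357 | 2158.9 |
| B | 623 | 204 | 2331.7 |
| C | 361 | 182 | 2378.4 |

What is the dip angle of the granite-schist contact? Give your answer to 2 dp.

49.73°

Let the plane be z = a·x + b·y + c.
B−A: 93a − 153b = 172.8;  C−A: −169a − 175b = 219.5.
Solving gives a = −0.07936, b = −1.17765.
Gradient magnitude |∇z| = √(a² + b²) = √(0.00630 + 1.38686) = 1.18032.
True dip = arctan(1.18032) = 49.73°, dipping toward N (azimuth ≈ 004°).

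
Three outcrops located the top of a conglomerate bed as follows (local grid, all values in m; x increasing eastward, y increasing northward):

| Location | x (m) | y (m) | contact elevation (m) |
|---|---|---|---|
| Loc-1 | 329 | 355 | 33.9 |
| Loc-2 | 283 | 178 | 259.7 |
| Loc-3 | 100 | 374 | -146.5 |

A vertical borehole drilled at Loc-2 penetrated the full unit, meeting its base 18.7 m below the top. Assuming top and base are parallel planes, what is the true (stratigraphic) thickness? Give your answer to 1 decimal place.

Two edge vectors: Loc-1→Loc-2 = (-46, -177, 225.8), Loc-1→Loc-3 = (-229, 19, -180.4).
Normal n = (Loc-1→Loc-2) × (Loc-1→Loc-3) = (27640.6, -60006.6, -41407).
So ∂z/∂x = −n_x/n_z = 0.66753 and ∂z/∂y = −n_y/n_z = −1.44919.
|∇z| = √(a²+b²) = 1.59554, so dip δ = arctan(1.59554) = 57.92°.
True thickness = vertical thickness × cos δ = 18.7 × cos 57.92° = 9.9 m.

9.9 m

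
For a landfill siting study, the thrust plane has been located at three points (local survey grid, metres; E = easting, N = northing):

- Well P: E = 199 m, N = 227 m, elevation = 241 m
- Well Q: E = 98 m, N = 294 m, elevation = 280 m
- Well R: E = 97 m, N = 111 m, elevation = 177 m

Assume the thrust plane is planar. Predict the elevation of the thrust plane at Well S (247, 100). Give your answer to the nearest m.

Two edge vectors: Well P→Well Q = (-101, 67, 39), Well P→Well R = (-102, -116, -64).
Normal n = (Well P→Well Q) × (Well P→Well R) = (236, -10442, 18550).
So ∂z/∂E = −n_x/n_z = −0.01272 and ∂z/∂N = −n_y/n_z = 0.56291.
Intercept c from Well P: 241 + 2.53 − 127.78 = 115.75.
At (247, 100): z = −3.1 + 56.3 + 115.75 = 168.9 m.

169 m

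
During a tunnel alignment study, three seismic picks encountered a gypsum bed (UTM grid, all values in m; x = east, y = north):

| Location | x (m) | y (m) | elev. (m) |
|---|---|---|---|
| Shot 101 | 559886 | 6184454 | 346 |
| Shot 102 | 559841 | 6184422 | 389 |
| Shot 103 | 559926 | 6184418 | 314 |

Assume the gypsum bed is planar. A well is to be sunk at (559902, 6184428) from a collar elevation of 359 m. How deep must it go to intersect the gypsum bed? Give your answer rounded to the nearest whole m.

25 m

Let the plane be z = a·x + b·y + c.
Shot 102−Shot 101: −45a − 32b = 43;  Shot 103−Shot 101: 40a − 36b = −32.
Solving gives a = −0.88689655, b = −0.09655172.
Then c = 346 − a·559886 − b·6184454 = 1094026.66.
At (559902, 6184428): z_contact = −496575.2 − 597117.2 + 1094026.66 = 334.3 m.
Depth below ground = 359 − 334.3 = 25 m.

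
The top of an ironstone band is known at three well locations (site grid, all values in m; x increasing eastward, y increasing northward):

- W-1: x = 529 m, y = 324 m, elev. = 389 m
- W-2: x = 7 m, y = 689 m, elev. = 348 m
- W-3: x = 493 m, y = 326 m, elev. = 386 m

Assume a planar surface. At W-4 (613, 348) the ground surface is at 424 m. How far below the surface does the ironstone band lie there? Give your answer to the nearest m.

28 m

Let the plane be z = a·x + b·y + c.
W-2−W-1: −522a + 365b = −41;  W-3−W-1: −36a + 2b = −3.
Solving gives a = 0.08375, b = 0.00744.
Then c = 389 − a·529 − b·324 = 342.29.
At (613, 348): z_contact = 51.3 + 2.6 + 342.29 = 396.2 m.
Depth below ground = 424 − 396.2 = 28 m.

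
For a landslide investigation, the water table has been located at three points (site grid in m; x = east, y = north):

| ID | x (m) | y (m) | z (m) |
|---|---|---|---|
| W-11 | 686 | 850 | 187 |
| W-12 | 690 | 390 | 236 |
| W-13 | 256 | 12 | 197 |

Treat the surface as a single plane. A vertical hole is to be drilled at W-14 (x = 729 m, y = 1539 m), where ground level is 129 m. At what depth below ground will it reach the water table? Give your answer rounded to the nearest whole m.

Two edge vectors: W-11→W-12 = (4, -460, 49), W-11→W-13 = (-430, -838, 10).
Normal n = (W-11→W-12) × (W-11→W-13) = (36462, -21110, -201152).
So ∂z/∂x = −n_x/n_z = 0.18127 and ∂z/∂y = −n_y/n_z = −0.10495.
Intercept c from W-11: 187 − 124.35 + 89.20 = 151.86.
At (729, 1539): z_contact = 132.1 − 161.5 + 151.86 = 122.5 m.
Depth below ground = 129 − 122.5 = 7 m.

7 m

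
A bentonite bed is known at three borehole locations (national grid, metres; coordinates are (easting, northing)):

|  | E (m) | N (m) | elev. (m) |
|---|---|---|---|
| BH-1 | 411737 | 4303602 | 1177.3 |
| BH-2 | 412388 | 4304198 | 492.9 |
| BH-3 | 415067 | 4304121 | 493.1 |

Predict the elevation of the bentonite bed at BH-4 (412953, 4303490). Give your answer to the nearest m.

Let the plane be z = a·E + b·N + c.
BH-2−BH-1: 651a + 596b = −684.4;  BH-3−BH-1: 3330a + 519b = −684.2.
Solving gives a = −0.03192813, b = −1.11344763.
Then c = 1177.3 − a·411737 − b·4303602 = 4806158.73.
At (412953, 4303490): z = −13184.8 − 4791710.7 + 4806158.73 = 1263.2 m.

1263 m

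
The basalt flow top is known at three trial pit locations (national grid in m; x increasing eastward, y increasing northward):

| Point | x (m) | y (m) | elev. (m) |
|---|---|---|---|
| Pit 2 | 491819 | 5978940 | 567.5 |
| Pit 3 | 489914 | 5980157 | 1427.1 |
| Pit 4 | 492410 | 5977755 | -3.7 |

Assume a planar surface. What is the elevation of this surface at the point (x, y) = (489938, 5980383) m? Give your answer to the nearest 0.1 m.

1507.3 m

Let the plane be z = a·x + b·y + c.
Pit 3−Pit 2: −1905a + 1217b = 859.6;  Pit 4−Pit 2: 591a − 1185b = −571.2.
Solving gives a = −0.210297898, b = 0.377142567.
Then c = 567.5 − a·491819 − b·5978940 = −2150916.78.
At (489938, 5980383): z = −103032.9 + 2255457.0 − 2150916.78 = 1507.3 m.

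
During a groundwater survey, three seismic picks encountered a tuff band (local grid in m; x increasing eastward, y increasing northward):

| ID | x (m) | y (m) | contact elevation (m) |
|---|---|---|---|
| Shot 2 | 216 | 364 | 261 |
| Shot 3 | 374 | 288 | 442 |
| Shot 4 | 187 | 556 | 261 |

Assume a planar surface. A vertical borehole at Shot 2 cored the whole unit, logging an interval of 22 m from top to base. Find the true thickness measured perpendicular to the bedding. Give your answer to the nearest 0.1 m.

Two edge vectors: Shot 2→Shot 3 = (158, -76, 181), Shot 2→Shot 4 = (-29, 192, 0).
Normal n = (Shot 2→Shot 3) × (Shot 2→Shot 4) = (-34752, -5249, 28132).
So ∂z/∂x = −n_x/n_z = 1.23532 and ∂z/∂y = −n_y/n_z = 0.18658.
|∇z| = √(a²+b²) = 1.24933, so dip δ = arctan(1.24933) = 51.33°.
True thickness = vertical thickness × cos δ = 22 × cos 51.33° = 13.7 m.

13.7 m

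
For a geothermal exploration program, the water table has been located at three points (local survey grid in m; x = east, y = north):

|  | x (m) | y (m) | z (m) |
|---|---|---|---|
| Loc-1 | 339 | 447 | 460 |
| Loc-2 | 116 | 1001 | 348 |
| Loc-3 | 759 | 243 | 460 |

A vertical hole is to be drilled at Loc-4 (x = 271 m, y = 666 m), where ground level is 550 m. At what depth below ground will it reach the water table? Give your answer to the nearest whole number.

137 m

Let the plane be z = a·x + b·y + c.
Loc-2−Loc-1: −223a + 554b = −112;  Loc-3−Loc-1: 420a − 204b = 0.
Solving gives a = −0.12206, b = −0.25130.
Then c = 460 − a·339 − b·447 = 613.71.
At (271, 666): z_contact = −33.1 − 167.4 + 613.71 = 413.3 m.
Depth below ground = 550 − 413.3 = 137 m.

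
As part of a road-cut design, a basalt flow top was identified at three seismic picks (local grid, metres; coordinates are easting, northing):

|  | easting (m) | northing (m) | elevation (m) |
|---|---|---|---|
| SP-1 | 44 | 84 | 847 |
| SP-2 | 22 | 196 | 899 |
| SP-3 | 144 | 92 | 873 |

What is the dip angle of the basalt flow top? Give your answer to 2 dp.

Two edge vectors: SP-1→SP-2 = (-22, 112, 52), SP-1→SP-3 = (100, 8, 26).
Normal n = (SP-1→SP-2) × (SP-1→SP-3) = (2496, 5772, -11376).
So ∂z/∂easting = −n_x/n_z = 0.21941 and ∂z/∂northing = −n_y/n_z = 0.50738.
Gradient magnitude |∇z| = √(a² + b²) = √(0.04814 + 0.25744) = 0.55279.
True dip = arctan(0.55279) = 28.93°, dipping toward SSW (azimuth ≈ 203°).

28.93°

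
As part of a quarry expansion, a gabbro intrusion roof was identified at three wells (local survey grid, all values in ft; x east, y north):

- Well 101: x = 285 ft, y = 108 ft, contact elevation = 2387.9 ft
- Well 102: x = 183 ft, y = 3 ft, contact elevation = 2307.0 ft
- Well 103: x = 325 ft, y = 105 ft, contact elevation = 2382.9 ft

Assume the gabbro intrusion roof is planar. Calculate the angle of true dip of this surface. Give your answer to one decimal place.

Two edge vectors: Well 101→Well 102 = (-102, -105, -80.9), Well 101→Well 103 = (40, -3, -5).
Normal n = (Well 101→Well 102) × (Well 101→Well 103) = (282.3, -3746, 4506).
So ∂z/∂x = −n_x/n_z = −0.06265 and ∂z/∂y = −n_y/n_z = 0.83134.
Gradient magnitude |∇z| = √(a² + b²) = √(0.00392 + 0.69112) = 0.83369.
True dip = arctan(0.83369) = 39.8°, dipping toward S (azimuth ≈ 176°).

39.8°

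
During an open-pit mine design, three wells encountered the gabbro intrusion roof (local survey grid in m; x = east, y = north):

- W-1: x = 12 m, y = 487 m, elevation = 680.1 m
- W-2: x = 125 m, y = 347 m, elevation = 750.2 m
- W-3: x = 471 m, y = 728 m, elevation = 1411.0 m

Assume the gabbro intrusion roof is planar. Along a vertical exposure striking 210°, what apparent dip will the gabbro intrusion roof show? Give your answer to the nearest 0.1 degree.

Let the plane be z = a·x + b·y + c.
W-2−W-1: 113a − 140b = 70.1;  W-3−W-1: 459a + 241b = 730.9.
Solving gives a = 1.30305, b = 0.55103.
Unit vector along 210° is (sin 210°, cos 210°) = (-0.5000, -0.8660).
Slope in that direction = a·(-0.5000) + b·(-0.8660) = −1.12874.
Apparent dip = arctan|1.12874| = 48.5° (true dip is 54.7°, so apparent ≤ true as expected).

48.5°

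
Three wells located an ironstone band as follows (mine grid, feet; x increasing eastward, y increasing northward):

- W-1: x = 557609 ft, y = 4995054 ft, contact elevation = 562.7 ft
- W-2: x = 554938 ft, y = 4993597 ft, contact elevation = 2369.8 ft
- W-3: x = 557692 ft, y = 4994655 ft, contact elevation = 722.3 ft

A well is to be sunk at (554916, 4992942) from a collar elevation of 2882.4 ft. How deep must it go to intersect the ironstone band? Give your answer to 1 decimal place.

Two edge vectors: W-1→W-2 = (-2671, -1457, 1807.1), W-1→W-3 = (83, -399, 159.6).
Normal n = (W-1→W-2) × (W-1→W-3) = (488495.7, 576280.9, 1186660).
So ∂z/∂x = −n_x/n_z = −0.411655992 and ∂z/∂y = −n_y/n_z = −0.485632700.
Intercept c from W-1: 562.7 + 229543.09 + 2425761.56 = 2655867.35.
At (554916, 4992942): z_contact = −228434.50 − 2424735.91 + 2655867.35 = 2696.95 ft.
Depth below ground = 2882.4 − 2696.95 = 185.5 ft.

185.5 ft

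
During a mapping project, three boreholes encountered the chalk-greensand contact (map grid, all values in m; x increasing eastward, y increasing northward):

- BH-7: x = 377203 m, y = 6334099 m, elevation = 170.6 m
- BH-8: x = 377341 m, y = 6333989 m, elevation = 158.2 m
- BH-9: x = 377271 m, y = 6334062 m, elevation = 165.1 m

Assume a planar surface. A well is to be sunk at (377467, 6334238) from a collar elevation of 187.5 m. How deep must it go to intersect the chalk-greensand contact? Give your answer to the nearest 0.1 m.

Let the plane be z = a·x + b·y + c.
BH-8−BH-7: 138a − 110b = −12.4;  BH-9−BH-7: 68a − 37b = −5.5.
Solving gives a = −0.061583825, b = 0.035467565.
Then c = 170.6 − a·377203 − b·6334099 = −201254.87.
At (377467, 6334238): z_contact = −23245.86 + 224660.00 − 201254.87 = 159.27 m.
Depth below ground = 187.5 − 159.27 = 28.2 m.

28.2 m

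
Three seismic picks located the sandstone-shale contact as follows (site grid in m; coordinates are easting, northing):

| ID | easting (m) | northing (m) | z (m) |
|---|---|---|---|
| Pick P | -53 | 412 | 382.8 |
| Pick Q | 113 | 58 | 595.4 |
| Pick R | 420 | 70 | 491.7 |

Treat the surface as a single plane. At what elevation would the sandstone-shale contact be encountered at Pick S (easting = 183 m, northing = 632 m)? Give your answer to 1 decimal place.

146.0 m

Two edge vectors: Pick P→Pick Q = (166, -354, 212.6), Pick P→Pick R = (473, -342, 108.9).
Normal n = (Pick P→Pick Q) × (Pick P→Pick R) = (34158.6, 82482.4, 110670).
So ∂z/∂easting = −n_x/n_z = −0.30865 and ∂z/∂northing = −n_y/n_z = −0.74530.
Intercept c from Pick P: 382.8 − 16.36 + 307.06 = 673.51.
At (183, 632): z = −56.5 − 471.0 + 673.51 = 146.0 m.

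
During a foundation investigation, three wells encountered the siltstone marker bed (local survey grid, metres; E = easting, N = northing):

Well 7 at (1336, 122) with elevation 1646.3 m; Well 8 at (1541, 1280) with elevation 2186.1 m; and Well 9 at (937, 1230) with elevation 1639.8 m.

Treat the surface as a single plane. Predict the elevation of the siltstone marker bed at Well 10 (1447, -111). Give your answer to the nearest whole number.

1671 m

Two edge vectors: Well 7→Well 8 = (205, 1158, 539.8), Well 7→Well 9 = (-399, 1108, -6.5).
Normal n = (Well 7→Well 8) × (Well 7→Well 9) = (-605625.4, -214047.7, 689182).
So ∂z/∂E = −n_x/n_z = 0.87876 and ∂z/∂N = −n_y/n_z = 0.31058.
Intercept c from Well 7: 1646.3 − 1174.02 − 37.89 = 434.39.
At (1447, -111): z = 1271.6 − 34.5 + 434.39 = 1671.5 m.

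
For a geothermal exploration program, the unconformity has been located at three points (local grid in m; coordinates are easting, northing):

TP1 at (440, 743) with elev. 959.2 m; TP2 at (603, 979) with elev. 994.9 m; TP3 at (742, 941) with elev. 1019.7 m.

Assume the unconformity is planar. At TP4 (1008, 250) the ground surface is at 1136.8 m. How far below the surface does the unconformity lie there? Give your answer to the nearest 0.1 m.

Two edge vectors: TP1→TP2 = (163, 236, 35.7), TP1→TP3 = (302, 198, 60.5).
Normal n = (TP1→TP2) × (TP1→TP3) = (7209.4, 919.9, -38998).
So ∂z/∂easting = −n_x/n_z = 0.184866 and ∂z/∂northing = −n_y/n_z = 0.023588.
Intercept c from TP1: 959.2 − 81.34 − 17.53 = 860.33.
At (1008, 250): z_contact = 186.34 + 5.90 + 860.33 = 1052.57 m.
Depth below ground = 1136.8 − 1052.57 = 84.2 m.

84.2 m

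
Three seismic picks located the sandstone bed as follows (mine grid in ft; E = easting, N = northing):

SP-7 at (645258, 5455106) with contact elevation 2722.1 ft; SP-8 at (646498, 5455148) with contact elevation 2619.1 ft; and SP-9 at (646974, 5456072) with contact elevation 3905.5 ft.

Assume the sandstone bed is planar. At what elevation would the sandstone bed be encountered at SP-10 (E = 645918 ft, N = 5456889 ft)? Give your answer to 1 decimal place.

5238.7 ft

Let the plane be z = a·E + b·N + c.
SP-8−SP-7: 1240a + 42b = −103;  SP-9−SP-7: 1716a + 966b = 1183.4.
Solving gives a = −0.132532458, b = 1.460482089.
Then c = 2722.1 − a·645258 − b·5455106 = −7878844.88.
At (645918, 5456889): z = −85605.1 + 7969688.6 − 7878844.88 = 5238.7 ft.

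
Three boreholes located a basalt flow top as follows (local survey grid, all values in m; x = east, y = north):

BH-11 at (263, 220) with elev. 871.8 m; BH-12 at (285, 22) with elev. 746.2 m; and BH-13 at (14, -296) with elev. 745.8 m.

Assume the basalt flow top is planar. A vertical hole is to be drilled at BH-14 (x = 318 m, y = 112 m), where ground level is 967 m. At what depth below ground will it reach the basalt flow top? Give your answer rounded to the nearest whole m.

Two edge vectors: BH-11→BH-12 = (22, -198, -125.6), BH-11→BH-13 = (-249, -516, -126).
Normal n = (BH-11→BH-12) × (BH-11→BH-13) = (-39861.6, 34046.4, -60654).
So ∂z/∂x = −n_x/n_z = −0.65720 and ∂z/∂y = −n_y/n_z = 0.56132.
Intercept c from BH-11: 871.8 + 172.84 − 123.49 = 921.15.
At (318, 112): z_contact = −209.0 + 62.9 + 921.15 = 775.0 m.
Depth below ground = 967 − 775.0 = 192 m.

192 m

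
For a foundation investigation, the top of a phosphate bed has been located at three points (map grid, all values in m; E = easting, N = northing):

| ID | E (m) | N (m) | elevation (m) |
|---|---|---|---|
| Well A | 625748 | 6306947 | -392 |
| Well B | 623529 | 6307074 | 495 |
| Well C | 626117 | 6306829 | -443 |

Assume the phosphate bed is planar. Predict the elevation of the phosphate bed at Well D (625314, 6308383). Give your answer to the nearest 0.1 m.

Let the plane be z = a·E + b·N + c.
Well B−Well A: −2219a + 127b = 887;  Well C−Well A: 369a − 118b = −51.
Solving gives a = −0.456737635, b = −0.996069384.
Then c = -392 − a·625748 − b·6306947 = 6567567.47.
At (625314, 6308383): z = −285604.4 − 6283587.2 + 6567567.47 = -1624.1 m.

-1624.1 m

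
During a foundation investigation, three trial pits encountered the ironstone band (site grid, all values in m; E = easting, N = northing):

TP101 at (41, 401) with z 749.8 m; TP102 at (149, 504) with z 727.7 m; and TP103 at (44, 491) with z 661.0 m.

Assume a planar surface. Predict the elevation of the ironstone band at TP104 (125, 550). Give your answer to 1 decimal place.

662.9 m

Two edge vectors: TP101→TP102 = (108, 103, -22.1), TP101→TP103 = (3, 90, -88.8).
Normal n = (TP101→TP102) × (TP101→TP103) = (-7157.4, 9524.1, 9411).
So ∂z/∂E = −n_x/n_z = 0.76054 and ∂z/∂N = −n_y/n_z = −1.01202.
Intercept c from TP101: 749.8 − 31.18 + 405.82 = 1124.44.
At (125, 550): z = 95.1 − 556.6 + 1124.44 = 662.9 m.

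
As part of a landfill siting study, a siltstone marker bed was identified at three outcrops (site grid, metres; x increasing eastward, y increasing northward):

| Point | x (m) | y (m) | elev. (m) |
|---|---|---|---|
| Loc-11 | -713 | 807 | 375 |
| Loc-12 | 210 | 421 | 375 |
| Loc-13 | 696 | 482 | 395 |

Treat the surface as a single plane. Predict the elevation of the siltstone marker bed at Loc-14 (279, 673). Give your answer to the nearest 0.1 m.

396.3 m

Let the plane be z = a·x + b·y + c.
Loc-12−Loc-11: 923a − 386b = 0;  Loc-13−Loc-11: 1409a − 325b = 20.
Solving gives a = 0.03165, b = 0.07569.
Then c = 375 − a·-713 − b·807 = 336.49.
At (279, 673): z = 8.8 + 50.9 + 336.49 = 396.3 m.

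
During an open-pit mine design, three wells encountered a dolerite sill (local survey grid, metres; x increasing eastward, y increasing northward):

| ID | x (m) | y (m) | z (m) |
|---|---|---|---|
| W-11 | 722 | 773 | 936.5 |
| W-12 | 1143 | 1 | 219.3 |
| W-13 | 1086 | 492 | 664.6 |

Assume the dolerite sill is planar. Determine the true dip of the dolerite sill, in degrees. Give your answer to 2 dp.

Let the plane be z = a·x + b·y + c.
W-12−W-11: 421a − 772b = −717.2;  W-13−W-11: 364a − 281b = −271.9.
Solving gives a = −0.05146, b = 0.90095.
Gradient magnitude |∇z| = √(a² + b²) = √(0.00265 + 0.81171) = 0.90242.
True dip = arctan(0.90242) = 42.06°, dipping toward S (azimuth ≈ 177°).

42.06°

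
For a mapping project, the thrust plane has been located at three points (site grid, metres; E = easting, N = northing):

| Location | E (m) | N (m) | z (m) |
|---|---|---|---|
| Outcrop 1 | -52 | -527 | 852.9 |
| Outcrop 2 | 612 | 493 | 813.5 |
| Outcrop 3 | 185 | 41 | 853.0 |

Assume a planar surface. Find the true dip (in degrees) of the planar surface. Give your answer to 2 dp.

Two edge vectors: Outcrop 1→Outcrop 2 = (664, 1020, -39.4), Outcrop 1→Outcrop 3 = (237, 568, 0.1).
Normal n = (Outcrop 1→Outcrop 2) × (Outcrop 1→Outcrop 3) = (22481.2, -9404.2, 135412).
So ∂z/∂E = −n_x/n_z = −0.16602 and ∂z/∂N = −n_y/n_z = 0.06945.
Gradient magnitude |∇z| = √(a² + b²) = √(0.02756 + 0.00482) = 0.17996.
True dip = arctan(0.17996) = 10.20°, dipping toward ESE (azimuth ≈ 113°).

10.20°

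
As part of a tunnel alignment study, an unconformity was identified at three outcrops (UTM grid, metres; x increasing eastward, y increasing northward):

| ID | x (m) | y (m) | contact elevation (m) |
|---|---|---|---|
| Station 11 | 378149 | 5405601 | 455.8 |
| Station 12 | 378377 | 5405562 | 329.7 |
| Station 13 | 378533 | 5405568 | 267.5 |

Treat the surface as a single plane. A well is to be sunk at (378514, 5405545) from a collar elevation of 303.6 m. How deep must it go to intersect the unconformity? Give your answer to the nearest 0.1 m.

Two edge vectors: Station 11→Station 12 = (228, -39, -126.1), Station 11→Station 13 = (384, -33, -188.3).
Normal n = (Station 11→Station 12) × (Station 11→Station 13) = (3182.4, -5490, 7452).
So ∂z/∂x = −n_x/n_z = −0.427053140 and ∂z/∂y = −n_y/n_z = 0.736714976.
Intercept c from Station 11: 455.8 + 161489.72 − 3982387.21 = −3820441.69.
At (378514, 5405545): z_contact = −161645.59 + 3982345.95 − 3820441.69 = 258.67 m.
Depth below ground = 303.6 − 258.67 = 44.9 m.

44.9 m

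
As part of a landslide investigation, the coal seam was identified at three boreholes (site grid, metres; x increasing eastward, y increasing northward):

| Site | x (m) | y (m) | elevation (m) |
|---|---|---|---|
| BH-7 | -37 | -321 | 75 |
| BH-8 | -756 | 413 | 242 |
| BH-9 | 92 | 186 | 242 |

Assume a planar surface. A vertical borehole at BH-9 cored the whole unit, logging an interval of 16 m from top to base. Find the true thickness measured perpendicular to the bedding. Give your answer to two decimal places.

Let the plane be z = a·x + b·y + c.
BH-8−BH-7: −719a + 734b = 167;  BH-9−BH-7: 129a + 507b = 167.
Solving gives a = 0.08255, b = 0.30838.
|∇z| = √(a²+b²) = 0.31924, so dip δ = arctan(0.31924) = 17.71°.
True thickness = vertical thickness × cos δ = 16 × cos 17.71° = 15.24 m.

15.24 m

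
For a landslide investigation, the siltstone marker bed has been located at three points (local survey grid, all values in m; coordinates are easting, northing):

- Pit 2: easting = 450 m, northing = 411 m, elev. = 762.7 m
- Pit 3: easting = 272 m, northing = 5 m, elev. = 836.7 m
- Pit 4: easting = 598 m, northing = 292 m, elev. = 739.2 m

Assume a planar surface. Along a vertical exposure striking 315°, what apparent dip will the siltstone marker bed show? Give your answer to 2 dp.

5.75°

Let the plane be z = a·easting + b·northing + c.
Pit 3−Pit 2: −178a − 406b = 74;  Pit 4−Pit 2: 148a − 119b = −23.5.
Solving gives a = −0.22575, b = −0.08329.
Unit vector along 315° is (sin 315°, cos 315°) = (-0.7071, 0.7071).
Slope in that direction = a·(-0.7071) + b·(0.7071) = 0.10074.
Apparent dip = arctan|0.10074| = 5.75° (true dip is 13.5°, so apparent ≤ true as expected).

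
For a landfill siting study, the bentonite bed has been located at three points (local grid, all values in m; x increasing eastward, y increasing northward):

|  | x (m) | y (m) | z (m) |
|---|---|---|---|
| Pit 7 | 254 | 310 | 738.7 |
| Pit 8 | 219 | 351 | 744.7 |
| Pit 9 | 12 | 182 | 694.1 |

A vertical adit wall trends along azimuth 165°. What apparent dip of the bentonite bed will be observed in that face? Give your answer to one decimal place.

10.4°

Two edge vectors: Pit 7→Pit 8 = (-35, 41, 6), Pit 7→Pit 9 = (-242, -128, -44.6).
Normal n = (Pit 7→Pit 8) × (Pit 7→Pit 9) = (-1060.6, -3013, 14402).
So ∂z/∂x = −n_x/n_z = 0.07364 and ∂z/∂y = −n_y/n_z = 0.20921.
Unit vector along 165° is (sin 165°, cos 165°) = (0.2588, -0.9659).
Slope in that direction = a·(0.2588) + b·(-0.9659) = −0.18302.
Apparent dip = arctan|0.18302| = 10.4° (true dip is 12.5°, so apparent ≤ true as expected).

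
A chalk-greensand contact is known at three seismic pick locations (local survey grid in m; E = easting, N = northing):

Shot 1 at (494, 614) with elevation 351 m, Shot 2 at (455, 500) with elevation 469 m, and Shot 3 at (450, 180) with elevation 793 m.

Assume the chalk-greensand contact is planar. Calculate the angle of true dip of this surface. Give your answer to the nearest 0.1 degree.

45.4°

Two edge vectors: Shot 1→Shot 2 = (-39, -114, 118), Shot 1→Shot 3 = (-44, -434, 442).
Normal n = (Shot 1→Shot 2) × (Shot 1→Shot 3) = (824, 12046, 11910).
So ∂z/∂E = −n_x/n_z = −0.06919 and ∂z/∂N = −n_y/n_z = −1.01142.
Gradient magnitude |∇z| = √(a² + b²) = √(0.00479 + 1.02297) = 1.01378.
True dip = arctan(1.01378) = 45.4°, dipping toward N (azimuth ≈ 004°).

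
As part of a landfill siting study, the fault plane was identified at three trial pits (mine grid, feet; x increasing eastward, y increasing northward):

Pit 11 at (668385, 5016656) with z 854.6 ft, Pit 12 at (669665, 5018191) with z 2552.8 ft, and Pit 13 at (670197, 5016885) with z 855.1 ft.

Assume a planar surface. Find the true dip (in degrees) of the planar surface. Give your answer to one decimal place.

Let the plane be z = a·x + b·y + c.
Pit 12−Pit 11: 1280a + 1535b = 1698.2;  Pit 13−Pit 11: 1812a + 229b = 0.5.
Solving gives a = −0.15598, b = 1.23639.
Gradient magnitude |∇z| = √(a² + b²) = √(0.02433 + 1.52865) = 1.24619.
True dip = arctan(1.24619) = 51.3°, dipping toward S (azimuth ≈ 173°).

51.3°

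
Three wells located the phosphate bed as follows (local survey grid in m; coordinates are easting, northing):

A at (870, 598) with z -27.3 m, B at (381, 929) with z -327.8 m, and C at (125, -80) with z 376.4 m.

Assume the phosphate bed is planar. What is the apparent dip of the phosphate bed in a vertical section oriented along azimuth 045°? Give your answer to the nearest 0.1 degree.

23.2°

Let the plane be z = a·easting + b·northing + c.
B−A: −489a + 331b = −300.5;  C−A: −745a − 678b = 403.7.
Solving gives a = 0.12128, b = −0.72869.
Unit vector along 045° is (sin 45°, cos 45°) = (0.7071, 0.7071).
Slope in that direction = a·(0.7071) + b·(0.7071) = −0.42951.
Apparent dip = arctan|0.42951| = 23.2° (true dip is 36.5°, so apparent ≤ true as expected).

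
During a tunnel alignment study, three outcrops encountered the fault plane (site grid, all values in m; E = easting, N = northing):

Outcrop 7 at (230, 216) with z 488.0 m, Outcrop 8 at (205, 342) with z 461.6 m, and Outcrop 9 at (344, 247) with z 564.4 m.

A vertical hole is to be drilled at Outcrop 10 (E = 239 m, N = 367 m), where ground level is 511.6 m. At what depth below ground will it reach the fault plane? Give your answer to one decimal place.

Let the plane be z = a·E + b·N + c.
Outcrop 8−Outcrop 7: −25a + 126b = −26.4;  Outcrop 9−Outcrop 7: 114a + 31b = 76.4.
Solving gives a = 0.68993, b = −0.07263.
Then c = 488 − a·230 − b·216 = 345.01.
At (239, 367): z_contact = 164.89 − 26.66 + 345.01 = 483.24 m.
Depth below ground = 511.6 − 483.24 = 28.4 m.

28.4 m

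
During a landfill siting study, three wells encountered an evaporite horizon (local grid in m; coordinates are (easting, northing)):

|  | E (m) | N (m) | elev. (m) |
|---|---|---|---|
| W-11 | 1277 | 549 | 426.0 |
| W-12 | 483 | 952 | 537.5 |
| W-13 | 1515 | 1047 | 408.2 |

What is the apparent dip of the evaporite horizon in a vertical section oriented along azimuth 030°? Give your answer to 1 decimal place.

Two edge vectors: W-11→W-12 = (-794, 403, 111.5), W-11→W-13 = (238, 498, -17.8).
Normal n = (W-11→W-12) × (W-11→W-13) = (-62700.4, 12403.8, -491326).
So ∂z/∂E = −n_x/n_z = −0.12761 and ∂z/∂N = −n_y/n_z = 0.02525.
Unit vector along 030° is (sin 30°, cos 30°) = (0.5000, 0.8660).
Slope in that direction = a·(0.5000) + b·(0.8660) = −0.04194.
Apparent dip = arctan|0.04194| = 2.4° (true dip is 7.4°, so apparent ≤ true as expected).

2.4°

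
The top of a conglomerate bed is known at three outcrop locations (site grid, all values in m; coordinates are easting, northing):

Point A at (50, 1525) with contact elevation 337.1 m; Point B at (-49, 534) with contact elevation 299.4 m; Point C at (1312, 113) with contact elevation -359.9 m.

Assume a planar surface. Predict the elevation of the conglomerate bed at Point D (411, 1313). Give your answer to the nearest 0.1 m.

Let the plane be z = a·easting + b·northing + c.
Point B−Point A: −99a − 991b = −37.7;  Point C−Point A: 1262a − 1412b = −697.
Solving gives a = −0.458487, b = 0.083845.
Then c = 337.1 − a·50 − b·1525 = 232.16.
At (411, 1313): z = −188.4 + 110.1 + 232.16 = 153.8 m.

153.8 m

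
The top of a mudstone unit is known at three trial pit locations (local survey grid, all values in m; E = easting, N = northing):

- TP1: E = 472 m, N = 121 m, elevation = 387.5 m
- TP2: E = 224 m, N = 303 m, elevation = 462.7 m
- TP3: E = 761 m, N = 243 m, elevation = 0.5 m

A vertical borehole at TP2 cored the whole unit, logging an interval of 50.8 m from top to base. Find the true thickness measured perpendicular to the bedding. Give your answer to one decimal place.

Two edge vectors: TP1→TP2 = (-248, 182, 75.2), TP1→TP3 = (289, 122, -387).
Normal n = (TP1→TP2) × (TP1→TP3) = (-79608.4, -74243.2, -82854).
So ∂z/∂E = −n_x/n_z = −0.96083 and ∂z/∂N = −n_y/n_z = −0.89607.
|∇z| = √(a²+b²) = 1.31382, so dip δ = arctan(1.31382) = 52.72°.
True thickness = vertical thickness × cos δ = 50.8 × cos 52.72° = 30.8 m.

30.8 m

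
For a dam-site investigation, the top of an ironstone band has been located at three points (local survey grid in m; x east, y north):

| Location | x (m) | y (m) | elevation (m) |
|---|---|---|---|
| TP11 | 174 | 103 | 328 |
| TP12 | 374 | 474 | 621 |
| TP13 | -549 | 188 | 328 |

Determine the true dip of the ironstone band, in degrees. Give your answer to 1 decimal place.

Let the plane be z = a·x + b·y + c.
TP12−TP11: 200a + 371b = 293;  TP13−TP11: −723a + 85b = 0.
Solving gives a = 0.08731, b = 0.74269.
Gradient magnitude |∇z| = √(a² + b²) = √(0.00762 + 0.55158) = 0.74780.
True dip = arctan(0.74780) = 36.8°, dipping toward S (azimuth ≈ 187°).

36.8°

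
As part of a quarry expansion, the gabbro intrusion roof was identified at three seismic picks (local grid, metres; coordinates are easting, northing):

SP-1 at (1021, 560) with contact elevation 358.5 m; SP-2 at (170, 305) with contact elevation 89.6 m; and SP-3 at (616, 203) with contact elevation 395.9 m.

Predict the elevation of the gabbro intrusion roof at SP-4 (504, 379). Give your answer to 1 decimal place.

213.4 m

Two edge vectors: SP-1→SP-2 = (-851, -255, -268.9), SP-1→SP-3 = (-405, -357, 37.4).
Normal n = (SP-1→SP-2) × (SP-1→SP-3) = (-105534.3, 140731.9, 200532).
So ∂z/∂easting = −n_x/n_z = 0.526272 and ∂z/∂northing = −n_y/n_z = −0.701793.
Intercept c from SP-1: 358.5 − 537.32 + 393.00 = 214.18.
At (504, 379): z = 265.2 − 266.0 + 214.18 = 213.4 m.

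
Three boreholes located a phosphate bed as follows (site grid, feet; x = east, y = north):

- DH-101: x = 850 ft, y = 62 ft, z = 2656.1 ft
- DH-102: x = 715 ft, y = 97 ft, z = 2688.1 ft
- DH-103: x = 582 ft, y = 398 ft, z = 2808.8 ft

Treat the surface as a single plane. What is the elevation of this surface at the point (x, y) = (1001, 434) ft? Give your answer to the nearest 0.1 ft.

Two edge vectors: DH-101→DH-102 = (-135, 35, 32), DH-101→DH-103 = (-268, 336, 152.7).
Normal n = (DH-101→DH-102) × (DH-101→DH-103) = (-5407.5, 12038.5, -35980).
So ∂z/∂x = −n_x/n_z = −0.150292 and ∂z/∂y = −n_y/n_z = 0.334589.
Intercept c from DH-101: 2656.1 + 127.75 − 20.74 = 2763.10.
At (1001, 434): z = −150.4 + 145.2 + 2763.10 = 2757.9 ft.

2757.9 ft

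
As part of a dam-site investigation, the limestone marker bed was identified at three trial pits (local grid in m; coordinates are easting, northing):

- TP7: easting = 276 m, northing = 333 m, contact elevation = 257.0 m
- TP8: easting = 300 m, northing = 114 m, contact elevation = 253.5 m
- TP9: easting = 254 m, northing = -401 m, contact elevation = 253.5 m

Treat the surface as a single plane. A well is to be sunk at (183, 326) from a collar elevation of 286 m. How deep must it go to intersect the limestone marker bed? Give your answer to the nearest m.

Let the plane be z = a·easting + b·northing + c.
TP8−TP7: 24a − 219b = −3.5;  TP9−TP7: −22a − 734b = −3.5.
Solving gives a = −0.08035, b = 0.00718.
Then c = 257 − a·276 − b·333 = 276.79.
At (183, 326): z_contact = −14.7 + 2.3 + 276.79 = 264.4 m.
Depth below ground = 286 − 264.4 = 22 m.

22 m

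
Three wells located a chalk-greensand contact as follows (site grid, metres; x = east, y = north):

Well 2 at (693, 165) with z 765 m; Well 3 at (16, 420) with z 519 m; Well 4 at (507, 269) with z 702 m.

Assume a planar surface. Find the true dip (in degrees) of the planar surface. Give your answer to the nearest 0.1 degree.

Two edge vectors: Well 2→Well 3 = (-677, 255, -246), Well 2→Well 4 = (-186, 104, -63).
Normal n = (Well 2→Well 3) × (Well 2→Well 4) = (9519, 3105, -22978).
So ∂z/∂x = −n_x/n_z = 0.41427 and ∂z/∂y = −n_y/n_z = 0.13513.
Gradient magnitude |∇z| = √(a² + b²) = √(0.17162 + 0.01826) = 0.43575.
True dip = arctan(0.43575) = 23.5°, dipping toward WSW (azimuth ≈ 252°).

23.5°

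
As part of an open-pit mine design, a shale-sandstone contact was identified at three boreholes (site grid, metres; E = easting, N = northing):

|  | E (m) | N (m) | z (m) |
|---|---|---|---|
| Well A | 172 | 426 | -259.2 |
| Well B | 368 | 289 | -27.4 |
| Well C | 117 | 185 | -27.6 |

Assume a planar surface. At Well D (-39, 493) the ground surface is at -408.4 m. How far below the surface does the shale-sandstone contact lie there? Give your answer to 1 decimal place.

14.9 m

Let the plane be z = a·E + b·N + c.
Well B−Well A: 196a − 137b = 231.8;  Well C−Well A: −55a − 241b = 231.6.
Solving gives a = 0.44065, b = −1.06156.
Then c = -259.2 − a·172 − b·426 = 117.23.
At (-39, 493): z_contact = −17.19 − 523.35 + 117.23 = -423.30 m.
Depth below ground = -408.4 − (-423.30) = 14.9 m.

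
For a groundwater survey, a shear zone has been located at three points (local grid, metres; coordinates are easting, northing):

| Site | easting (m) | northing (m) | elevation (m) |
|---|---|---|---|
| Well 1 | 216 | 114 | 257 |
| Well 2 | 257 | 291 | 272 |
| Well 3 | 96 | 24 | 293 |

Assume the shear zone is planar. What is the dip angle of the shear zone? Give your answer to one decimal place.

Two edge vectors: Well 1→Well 2 = (41, 177, 15), Well 1→Well 3 = (-120, -90, 36).
Normal n = (Well 1→Well 2) × (Well 1→Well 3) = (7722, -3276, 17550).
So ∂z/∂easting = −n_x/n_z = −0.44000 and ∂z/∂northing = −n_y/n_z = 0.18667.
Gradient magnitude |∇z| = √(a² + b²) = √(0.19360 + 0.03484) = 0.47796.
True dip = arctan(0.47796) = 25.5°, dipping toward ESE (azimuth ≈ 113°).

25.5°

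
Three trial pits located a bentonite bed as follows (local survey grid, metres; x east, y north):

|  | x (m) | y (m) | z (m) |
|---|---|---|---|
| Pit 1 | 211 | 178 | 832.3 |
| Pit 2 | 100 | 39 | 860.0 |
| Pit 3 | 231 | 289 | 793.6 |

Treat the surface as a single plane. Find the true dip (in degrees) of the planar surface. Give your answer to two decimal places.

Let the plane be z = a·x + b·y + c.
Pit 2−Pit 1: −111a − 139b = 27.7;  Pit 3−Pit 1: 20a + 111b = −38.7.
Solving gives a = 0.24155, b = −0.39217.
Gradient magnitude |∇z| = √(a² + b²) = √(0.05834 + 0.15380) = 0.46059.
True dip = arctan(0.46059) = 24.73°, dipping toward NNW (azimuth ≈ 328°).

24.73°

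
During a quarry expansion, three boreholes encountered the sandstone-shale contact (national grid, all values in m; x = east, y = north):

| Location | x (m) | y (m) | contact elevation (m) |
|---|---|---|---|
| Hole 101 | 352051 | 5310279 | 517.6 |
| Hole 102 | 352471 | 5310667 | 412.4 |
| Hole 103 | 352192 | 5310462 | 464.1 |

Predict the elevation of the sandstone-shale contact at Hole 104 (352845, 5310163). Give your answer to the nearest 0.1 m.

611.6 m

Two edge vectors: Hole 101→Hole 102 = (420, 388, -105.2), Hole 101→Hole 103 = (141, 183, -53.5).
Normal n = (Hole 101→Hole 102) × (Hole 101→Hole 103) = (-1506.4, 7636.8, 22152).
So ∂z/∂x = −n_x/n_z = 0.068002889 and ∂z/∂y = −n_y/n_z = −0.344745395.
Intercept c from Hole 101: 517.6 − 23940.49 + 1830694.23 = 1807271.35.
At (352845, 5310163): z = 23994.5 − 1830654.2 + 1807271.35 = 611.6 m.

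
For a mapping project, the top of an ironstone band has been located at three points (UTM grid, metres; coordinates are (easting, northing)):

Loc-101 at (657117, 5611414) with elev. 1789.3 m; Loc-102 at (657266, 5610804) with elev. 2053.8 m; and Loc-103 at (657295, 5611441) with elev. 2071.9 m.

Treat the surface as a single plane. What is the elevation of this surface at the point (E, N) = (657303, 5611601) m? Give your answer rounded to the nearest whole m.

Two edge vectors: Loc-101→Loc-102 = (149, -610, 264.5), Loc-101→Loc-103 = (178, 27, 282.6).
Normal n = (Loc-101→Loc-102) × (Loc-101→Loc-103) = (-179527.5, 4973.6, 112603).
So ∂z/∂E = −n_x/n_z = 1.59434029 and ∂z/∂N = −n_y/n_z = −0.04416934.
Intercept c from Loc-101: 1789.3 − 1047668.11 + 247852.44 = −798026.37.
At (657303, 5611601): z = 1047964.7 − 247860.7 − 798026.37 = 2077.6 m.

2078 m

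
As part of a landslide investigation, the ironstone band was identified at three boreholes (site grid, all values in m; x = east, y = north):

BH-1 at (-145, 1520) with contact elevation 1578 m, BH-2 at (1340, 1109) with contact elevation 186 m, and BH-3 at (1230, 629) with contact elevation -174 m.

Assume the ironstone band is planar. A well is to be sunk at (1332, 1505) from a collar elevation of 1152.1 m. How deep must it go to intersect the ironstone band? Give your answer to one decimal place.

601.3 m

Two edge vectors: BH-1→BH-2 = (1485, -411, -1392), BH-1→BH-3 = (1375, -891, -1752).
Normal n = (BH-1→BH-2) × (BH-1→BH-3) = (-520200, 687720, -758010).
So ∂z/∂x = −n_x/n_z = −0.686271 and ∂z/∂y = −n_y/n_z = 0.907270.
Intercept c from BH-1: 1578 − 99.51 − 1379.05 = 99.44.
At (1332, 1505): z_contact = −914.11 + 1365.44 + 99.44 = 550.77 m.
Depth below ground = 1152.1 − 550.77 = 601.3 m.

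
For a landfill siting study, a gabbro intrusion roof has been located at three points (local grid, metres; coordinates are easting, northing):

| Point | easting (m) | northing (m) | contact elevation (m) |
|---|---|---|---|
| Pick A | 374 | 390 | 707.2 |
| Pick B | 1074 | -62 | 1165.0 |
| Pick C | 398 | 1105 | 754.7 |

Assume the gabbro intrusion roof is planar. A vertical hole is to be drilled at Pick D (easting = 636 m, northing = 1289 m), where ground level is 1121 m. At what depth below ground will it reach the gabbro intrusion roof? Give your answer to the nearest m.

196 m

Let the plane be z = a·easting + b·northing + c.
Pick B−Pick A: 700a − 452b = 457.8;  Pick C−Pick A: 24a + 715b = 47.5.
Solving gives a = 0.68211, b = 0.04354.
Then c = 707.2 − a·374 − b·390 = 435.11.
At (636, 1289): z_contact = 433.8 + 56.1 + 435.11 = 925.1 m.
Depth below ground = 1121 − 925.1 = 196 m.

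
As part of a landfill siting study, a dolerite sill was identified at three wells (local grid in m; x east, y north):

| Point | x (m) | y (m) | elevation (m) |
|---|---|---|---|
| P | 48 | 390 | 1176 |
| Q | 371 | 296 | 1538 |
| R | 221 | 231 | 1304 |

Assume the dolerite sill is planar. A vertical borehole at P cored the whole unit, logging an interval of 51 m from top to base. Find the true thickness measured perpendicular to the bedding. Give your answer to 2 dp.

Two edge vectors: P→Q = (323, -94, 362), P→R = (173, -159, 128).
Normal n = (P→Q) × (P→R) = (45526, 21282, -35095).
So ∂z/∂x = −n_x/n_z = 1.29722 and ∂z/∂y = −n_y/n_z = 0.60641.
|∇z| = √(a²+b²) = 1.43196, so dip δ = arctan(1.43196) = 55.07°.
True thickness = vertical thickness × cos δ = 51 × cos 55.07° = 29.20 m.

29.20 m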